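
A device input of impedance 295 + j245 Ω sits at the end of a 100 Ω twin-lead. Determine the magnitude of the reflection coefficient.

Γ = (Z_L − Z_0)/(Z_L + Z_0) = (195 + j245)/(395 + j245)
|Γ| = 313/465

|Γ| ≈ 0.674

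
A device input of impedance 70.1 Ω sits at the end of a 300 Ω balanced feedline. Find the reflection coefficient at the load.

Γ = (Z_L − Z_0)/(Z_L + Z_0) = (70.1 − 300)/(70.1 + 300) = -229.9/370.1

Γ = -0.621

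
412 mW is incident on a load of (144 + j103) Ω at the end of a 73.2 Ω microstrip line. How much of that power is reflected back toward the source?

P_reflected ≈ 111 mW

|Γ| = |(70.8 + j103)/(217.2 + j103)| = 0.52
|Γ|² = 0.27
P_refl = |Γ|²·P_inc = 111 mW, P_del = (1 − |Γ|²)·P_inc = 301 mW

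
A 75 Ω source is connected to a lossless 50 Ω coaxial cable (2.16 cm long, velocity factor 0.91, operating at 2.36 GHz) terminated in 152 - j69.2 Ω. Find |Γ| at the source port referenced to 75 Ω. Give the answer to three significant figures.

λ = v/f = 0.91·c / 2.36 GHz = 0.116 m
βl = 2π·l/λ = 2π × 0.187 = 67.2°
tan(βl) = 2.38
Z_in = Z_0·(Z_L + jZ_0·tanβl)/(Z_0 + jZ_L·tanβl) = 14.3 − j12.5 Ω
Γ_s = (Z_in − Z_s)/(Z_in + Z_s) = (-60.7 − j12.5)/(89.3 − j12.5), |Γ_s| = 0.687

|Γ| ≈ 0.687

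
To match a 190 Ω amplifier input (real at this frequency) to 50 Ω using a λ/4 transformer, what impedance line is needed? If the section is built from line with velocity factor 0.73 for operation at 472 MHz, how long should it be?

Z_qwt ≈ 97.5 Ω; length ≈ 11.6 cm

Z_qwt = √(Z_0·R_L) = √(50 × 190) = √9500
λ = 0.73·c/f = 0.464 m, so l = λ/4 = 0.116 m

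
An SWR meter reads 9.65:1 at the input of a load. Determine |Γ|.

|Γ| ≈ 0.812

|Γ| = (S − 1)/(S + 1) = (9.65 − 1)/(9.65 + 1) = 8.65/10.7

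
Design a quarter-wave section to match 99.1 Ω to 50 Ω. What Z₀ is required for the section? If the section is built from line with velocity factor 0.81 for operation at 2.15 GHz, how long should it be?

Z_qwt ≈ 70.4 Ω; length ≈ 2.83 cm

Z_qwt = √(Z_0·R_L) = √(50 × 99.1) = √4955
λ = 0.81·c/f = 0.113 m, so l = λ/4 = 0.0283 m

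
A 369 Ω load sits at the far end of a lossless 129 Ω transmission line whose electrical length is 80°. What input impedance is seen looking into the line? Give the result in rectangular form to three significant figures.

tan(βl) = tan(80°) = 5.67
Z_in = Z_0·(Z_L + jZ_0·tanβl)/(Z_0 + jZ_L·tanβl)
     = 129·(369 + j732)/(129 + j2090)

Z_in ≈ 46.3 − j19.9 Ω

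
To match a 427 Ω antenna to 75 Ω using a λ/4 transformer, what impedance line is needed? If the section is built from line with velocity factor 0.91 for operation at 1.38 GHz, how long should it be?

Z_qwt ≈ 179 Ω; length ≈ 4.95 cm

Z_qwt = √(Z_0·R_L) = √(75 × 427) = √32020
λ = 0.91·c/f = 0.198 m, so l = λ/4 = 0.0495 m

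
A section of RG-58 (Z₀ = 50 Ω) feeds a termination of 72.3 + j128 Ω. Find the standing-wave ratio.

VSWR ≈ 6.52

Γ = (Z_L − Z_0)/(Z_L + Z_0) = (22.3 + j128)/(122.3 + j128)
|Γ| = 130/177 = 0.734
VSWR = (1 + |Γ|)/(1 − |Γ|) = 1.73/0.266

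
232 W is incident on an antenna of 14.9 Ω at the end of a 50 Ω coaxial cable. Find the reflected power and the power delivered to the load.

Γ = (14.9 − 50)/(14.9 + 50) = -0.541
|Γ|² = 0.292
P_refl = |Γ|²·P_inc = 67.9 W, P_del = (1 − |Γ|²)·P_inc = 164 W

P_reflected ≈ 67.9 W; P_delivered ≈ 164 W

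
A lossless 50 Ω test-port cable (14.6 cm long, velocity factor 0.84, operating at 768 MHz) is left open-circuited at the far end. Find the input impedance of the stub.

λ = v/f = 0.84·c / 768 MHz = 0.328 m
βl = 2π·l/λ = 2π × 0.445 = 160°
tan(βl) = -0.36
For an open-circuited stub, Z_in = −jZ_0·cot(βl) = −jZ_0/tan(βl)

Z_in ≈ +j139 Ω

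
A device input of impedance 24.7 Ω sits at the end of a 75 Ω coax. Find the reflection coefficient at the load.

Γ = -0.505

Γ = (Z_L − Z_0)/(Z_L + Z_0) = (24.7 − 75)/(24.7 + 75) = -50.3/99.7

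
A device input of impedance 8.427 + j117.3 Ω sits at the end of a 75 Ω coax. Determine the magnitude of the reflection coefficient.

Γ = (Z_L − Z_0)/(Z_L + Z_0) = (-66.57 + j117.3)/(83.43 + j117.3)
|Γ| = 135/144

|Γ| ≈ 0.937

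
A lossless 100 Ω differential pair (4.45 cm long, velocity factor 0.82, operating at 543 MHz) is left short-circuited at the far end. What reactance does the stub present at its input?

λ = v/f = 0.82·c / 543 MHz = 0.453 m
βl = 2π·l/λ = 2π × 0.0982 = 35.4°
tan(βl) = 0.71
For a short-circuited stub, Z_in = jZ_0·tan(βl)

X_in ≈ 71 Ω (inductive)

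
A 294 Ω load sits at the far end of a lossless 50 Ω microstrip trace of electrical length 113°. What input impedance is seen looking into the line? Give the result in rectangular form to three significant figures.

Z_in ≈ 9.98 + j20.5 Ω

tan(βl) = tan(113°) = -2.36
Z_in = Z_0·(Z_L + jZ_0·tanβl)/(Z_0 + jZ_L·tanβl)
     = 50·(294 − j118)/(50 − j693)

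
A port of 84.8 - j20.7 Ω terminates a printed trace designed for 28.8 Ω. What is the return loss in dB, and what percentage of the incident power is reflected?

Γ = (56 − j20.7)/(113.6 − j20.7), |Γ| = 0.517
RL = −20·log₁₀(0.517) = 5.73 dB
P_refl/P_inc = |Γ|² = 0.267

RL ≈ 5.73 dB; 26.7% of incident power reflected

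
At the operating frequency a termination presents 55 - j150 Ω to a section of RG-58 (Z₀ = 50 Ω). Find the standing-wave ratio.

VSWR ≈ 10.1

Γ = (Z_L − Z_0)/(Z_L + Z_0) = (5 − j150)/(105 − j150)
|Γ| = 150/183 = 0.82
VSWR = (1 + |Γ|)/(1 − |Γ|) = 1.82/0.18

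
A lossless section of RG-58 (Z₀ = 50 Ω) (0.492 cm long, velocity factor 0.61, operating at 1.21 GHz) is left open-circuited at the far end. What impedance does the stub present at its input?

Z_in ≈ −j241 Ω

λ = v/f = 0.61·c / 1.21 GHz = 0.151 m
βl = 2π·l/λ = 2π × 0.0325 = 11.7°
tan(βl) = 0.207
For an open-circuited stub, Z_in = −jZ_0·cot(βl) = −jZ_0/tan(βl)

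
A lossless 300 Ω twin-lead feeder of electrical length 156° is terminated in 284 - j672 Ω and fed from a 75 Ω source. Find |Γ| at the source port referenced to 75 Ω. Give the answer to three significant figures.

|Γ| ≈ 0.932

tan(βl) = -0.445
Z_in = Z_0·(Z_L + jZ_0·tanβl)/(Z_0 + jZ_L·tanβl) = 1920 + j662 Ω
Γ_s = (Z_in − Z_s)/(Z_in + Z_s) = (1840 + j662)/(1990 + j662), |Γ_s| = 0.932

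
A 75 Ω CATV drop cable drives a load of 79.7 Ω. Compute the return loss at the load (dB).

Γ = (79.7 − 75)/(79.7 + 75) = 0.0304
RL = −20·log₁₀|Γ| = −20·log₁₀(0.0304)

RL ≈ 30.3 dB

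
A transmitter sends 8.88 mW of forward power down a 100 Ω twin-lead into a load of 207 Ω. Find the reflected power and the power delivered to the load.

Γ = (207 − 100)/(207 + 100) = 0.349
|Γ|² = 0.121
P_refl = |Γ|²·P_inc = 1.08 mW, P_del = (1 − |Γ|²)·P_inc = 7.8 mW

P_reflected ≈ 1.08 mW; P_delivered ≈ 7.8 mW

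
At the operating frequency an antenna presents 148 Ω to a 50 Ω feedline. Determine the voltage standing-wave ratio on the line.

For a purely resistive load, VSWR = R_L/Z_0 or Z_0/R_L (whichever > 1) = 148/50

VSWR ≈ 2.96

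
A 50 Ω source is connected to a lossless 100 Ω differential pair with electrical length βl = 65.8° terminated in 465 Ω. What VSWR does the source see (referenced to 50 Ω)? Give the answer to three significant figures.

VSWR ≈ 3.59

tan(βl) = 2.23
Z_in = Z_0·(Z_L + jZ_0·tanβl)/(Z_0 + jZ_L·tanβl) = 25.6 − j42.5 Ω
Γ_s = (Z_in − Z_s)/(Z_in + Z_s) = (-24.4 − j42.5)/(75.6 − j42.5), |Γ_s| = 0.565
VSWR = (1 + |Γ_s|)/(1 − |Γ_s|)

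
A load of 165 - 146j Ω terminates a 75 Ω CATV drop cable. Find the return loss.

RL ≈ 4.29 dB

Γ = (90 − j146)/(240 − j146), |Γ| = 0.611
RL = −20·log₁₀|Γ| = −20·log₁₀(0.611)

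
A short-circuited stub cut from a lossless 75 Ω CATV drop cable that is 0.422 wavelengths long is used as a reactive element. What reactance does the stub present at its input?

X_in ≈ -40 Ω (capacitive)

βl = 2π × 0.422 = 152°
tan(βl) = -0.534
For a short-circuited stub, Z_in = jZ_0·tan(βl)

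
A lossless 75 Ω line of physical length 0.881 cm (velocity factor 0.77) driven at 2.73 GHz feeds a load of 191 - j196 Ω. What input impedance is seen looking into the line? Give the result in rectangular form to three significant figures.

λ = v/f = 0.77·c / 2.73 GHz = 0.0846 m
βl = 2π·l/λ = 2π × 0.104 = 37.5°
tan(βl) = tan(37.5°) = 0.767
Z_in = Z_0·(Z_L + jZ_0·tanβl)/(Z_0 + jZ_L·tanβl)
     = 75·(191 − j138)/(225 + j146)

Z_in ≈ 23.6 − j61.5 Ω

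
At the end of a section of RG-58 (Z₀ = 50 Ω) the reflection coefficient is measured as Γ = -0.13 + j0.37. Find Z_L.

Z_L = Z_0·(1 + Γ)/(1 − Γ) = 50·(0.87 + j0.37)/(1.13 − j0.37)

Z_L ≈ 29.9 + j26.2 Ω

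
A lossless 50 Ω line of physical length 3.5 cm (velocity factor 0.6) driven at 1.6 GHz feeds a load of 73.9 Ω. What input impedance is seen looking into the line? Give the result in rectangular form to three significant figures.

λ = v/f = 0.6·c / 1.6 GHz = 0.113 m
βl = 2π·l/λ = 2π × 0.311 = 112°
tan(βl) = tan(112°) = -2.48
Z_in = Z_0·(Z_L + jZ_0·tanβl)/(Z_0 + jZ_L·tanβl)
     = 50·(73.9 − j124)/(50 − j183)

Z_in ≈ 36.6 + j10.2 Ω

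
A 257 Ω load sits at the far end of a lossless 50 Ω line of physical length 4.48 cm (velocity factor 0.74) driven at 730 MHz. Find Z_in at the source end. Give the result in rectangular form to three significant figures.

Z_in ≈ 14.9 − j35.4 Ω

λ = v/f = 0.74·c / 730 MHz = 0.304 m
βl = 2π·l/λ = 2π × 0.147 = 53°
tan(βl) = tan(53°) = 1.33
Z_in = Z_0·(Z_L + jZ_0·tanβl)/(Z_0 + jZ_L·tanβl)
     = 50·(257 + j66.4)/(50 + j341)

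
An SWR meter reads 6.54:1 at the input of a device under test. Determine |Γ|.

|Γ| ≈ 0.735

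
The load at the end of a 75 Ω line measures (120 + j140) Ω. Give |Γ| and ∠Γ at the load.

Γ ≈ 0.613 ∠ 36.5°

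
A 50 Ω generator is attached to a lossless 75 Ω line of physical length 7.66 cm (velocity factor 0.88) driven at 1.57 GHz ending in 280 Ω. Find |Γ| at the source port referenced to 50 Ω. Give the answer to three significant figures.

|Γ| ≈ 0.686

λ = v/f = 0.88·c / 1.57 GHz = 0.168 m
βl = 2π·l/λ = 2π × 0.456 = 164°
tan(βl) = -0.287
Z_in = Z_0·(Z_L + jZ_0·tanβl)/(Z_0 + jZ_L·tanβl) = 141 + j130 Ω
Γ_s = (Z_in − Z_s)/(Z_in + Z_s) = (91.1 + j130)/(191 + j130), |Γ_s| = 0.686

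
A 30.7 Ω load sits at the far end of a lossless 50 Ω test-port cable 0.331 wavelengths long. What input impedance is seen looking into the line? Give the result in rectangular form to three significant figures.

Z_in ≈ 58.5 − j25.3 Ω

βl = 2π × 0.331 = 119°
tan(βl) = tan(119°) = -1.79
Z_in = Z_0·(Z_L + jZ_0·tanβl)/(Z_0 + jZ_L·tanβl)
     = 50·(30.7 − j89.6)/(50 − j55)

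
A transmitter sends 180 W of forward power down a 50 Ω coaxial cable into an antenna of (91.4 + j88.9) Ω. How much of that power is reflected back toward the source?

P_reflected ≈ 62.1 W

|Γ| = |(41.4 + j88.9)/(141.4 + j88.9)| = 0.587
|Γ|² = 0.345
P_refl = |Γ|²·P_inc = 62.1 W, P_del = (1 − |Γ|²)·P_inc = 118 W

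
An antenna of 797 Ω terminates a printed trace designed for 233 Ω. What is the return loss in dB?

Γ = (797 − 233)/(797 + 233) = 0.548
RL = −20·log₁₀|Γ| = −20·log₁₀(0.548)

RL ≈ 5.23 dB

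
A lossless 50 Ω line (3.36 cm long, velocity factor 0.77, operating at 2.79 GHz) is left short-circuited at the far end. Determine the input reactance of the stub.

λ = v/f = 0.77·c / 2.79 GHz = 0.0828 m
βl = 2π·l/λ = 2π × 0.406 = 146°
tan(βl) = -0.672
For a short-circuited stub, Z_in = jZ_0·tan(βl)

X_in ≈ -33.6 Ω (capacitive)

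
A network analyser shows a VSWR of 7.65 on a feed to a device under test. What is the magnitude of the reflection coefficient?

|Γ| ≈ 0.769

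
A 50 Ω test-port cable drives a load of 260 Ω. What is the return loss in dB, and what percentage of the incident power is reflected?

RL ≈ 3.38 dB; 45.9% of incident power reflected

Γ = (260 − 50)/(260 + 50) = 0.677
RL = −20·log₁₀(0.677) = 3.38 dB
P_refl/P_inc = |Γ|² = 0.459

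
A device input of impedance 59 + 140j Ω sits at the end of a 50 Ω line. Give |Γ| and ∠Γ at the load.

Γ = (Z_L − Z_0)/(Z_L + Z_0) = (9 + j140)/(109 + j140)
|Γ| = 140/177 = 0.791

Γ ≈ 0.791 ∠ 34.2°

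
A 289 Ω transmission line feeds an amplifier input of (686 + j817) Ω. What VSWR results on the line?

VSWR ≈ 6

Γ = (Z_L − Z_0)/(Z_L + Z_0) = (397 + j817)/(975 + j817)
|Γ| = 908/1270 = 0.714
VSWR = (1 + |Γ|)/(1 − |Γ|) = 1.71/0.286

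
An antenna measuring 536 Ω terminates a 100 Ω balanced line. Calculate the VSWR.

VSWR ≈ 5.36

For a purely resistive load, VSWR = R_L/Z_0 or Z_0/R_L (whichever > 1) = 536/100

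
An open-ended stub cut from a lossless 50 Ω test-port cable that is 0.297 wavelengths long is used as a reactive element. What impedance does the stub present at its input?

Z_in ≈ +j15.2 Ω

βl = 2π × 0.297 = 107°
tan(βl) = -3.29
For an open-ended stub, Z_in = −jZ_0·cot(βl) = −jZ_0/tan(βl)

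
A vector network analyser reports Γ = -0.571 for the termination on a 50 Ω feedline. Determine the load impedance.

Z_L = Z_0·(1 + Γ)/(1 − Γ) = 50·(0.429)/(1.57)

Z_L ≈ 13.7 Ω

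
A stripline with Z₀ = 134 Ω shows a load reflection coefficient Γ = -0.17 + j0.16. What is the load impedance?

Z_L = Z_0·(1 + Γ)/(1 − Γ) = 134·(0.83 + j0.16)/(1.17 − j0.16)

Z_L ≈ 90.9 + j30.7 Ω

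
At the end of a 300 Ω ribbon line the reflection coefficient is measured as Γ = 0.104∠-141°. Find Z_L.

Z_L ≈ 253 − j33.5 Ω

Z_L = Z_0·(1 + Γ)/(1 − Γ) = 300·(0.919 − j0.0654)/(1.08 + j0.0654)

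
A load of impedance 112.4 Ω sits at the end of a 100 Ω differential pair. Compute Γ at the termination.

Γ = 0.0584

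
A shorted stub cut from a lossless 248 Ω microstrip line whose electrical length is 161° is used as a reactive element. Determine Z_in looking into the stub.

tan(βl) = -0.344
For a shorted stub, Z_in = jZ_0·tan(βl)

Z_in ≈ −j85.4 Ω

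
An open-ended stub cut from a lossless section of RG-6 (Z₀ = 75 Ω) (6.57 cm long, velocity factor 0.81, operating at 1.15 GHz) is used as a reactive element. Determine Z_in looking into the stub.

λ = v/f = 0.81·c / 1.15 GHz = 0.211 m
βl = 2π·l/λ = 2π × 0.311 = 112°
tan(βl) = -2.48
For an open-ended stub, Z_in = −jZ_0·cot(βl) = −jZ_0/tan(βl)

Z_in ≈ +j30.2 Ω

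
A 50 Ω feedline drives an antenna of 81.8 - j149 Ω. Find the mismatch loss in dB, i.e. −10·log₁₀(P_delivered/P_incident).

mismatch loss ≈ 3.84 dB

Γ = (31.8 − j149)/(131.8 − j149), |Γ| = 0.766
|Γ|² = 0.587, so P_del/P_inc = 1 − |Γ|² = 0.413
ML = −10·log₁₀(1 − |Γ|²)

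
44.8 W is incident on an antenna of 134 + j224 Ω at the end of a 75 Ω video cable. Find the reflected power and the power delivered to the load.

P_reflected ≈ 25.6 W; P_delivered ≈ 19.2 W

|Γ| = |(59 + j224)/(209 + j224)| = 0.756
|Γ|² = 0.572
P_refl = |Γ|²·P_inc = 25.6 W, P_del = (1 − |Γ|²)·P_inc = 19.2 W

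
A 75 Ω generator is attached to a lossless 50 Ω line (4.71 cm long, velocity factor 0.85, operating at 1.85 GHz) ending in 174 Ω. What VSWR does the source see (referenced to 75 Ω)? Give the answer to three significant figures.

VSWR ≈ 4.39

λ = v/f = 0.85·c / 1.85 GHz = 0.138 m
βl = 2π·l/λ = 2π × 0.342 = 123°
tan(βl) = -1.54
Z_in = Z_0·(Z_L + jZ_0·tanβl)/(Z_0 + jZ_L·tanβl) = 19.7 + j28.8 Ω
Γ_s = (Z_in − Z_s)/(Z_in + Z_s) = (-55.3 + j28.8)/(94.7 + j28.8), |Γ_s| = 0.629
VSWR = (1 + |Γ_s|)/(1 − |Γ_s|)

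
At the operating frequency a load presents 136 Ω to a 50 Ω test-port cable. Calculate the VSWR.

Γ = (136 − 50)/(136 + 50) = 0.462
VSWR = (1 + 0.462)/(1 − 0.462)

VSWR ≈ 2.72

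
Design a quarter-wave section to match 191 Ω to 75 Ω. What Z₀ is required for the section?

Z_qwt ≈ 120 Ω

Z_qwt = √(Z_0·R_L) = √(75 × 191) = √14320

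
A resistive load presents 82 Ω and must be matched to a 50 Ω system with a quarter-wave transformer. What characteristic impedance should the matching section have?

Z_qwt = √(Z_0·R_L) = √(50 × 82) = √4100

Z_qwt ≈ 64 Ω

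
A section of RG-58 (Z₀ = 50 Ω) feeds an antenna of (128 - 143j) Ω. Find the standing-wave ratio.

VSWR ≈ 5.98

Γ = (Z_L − Z_0)/(Z_L + Z_0) = (78 − j143)/(178 − j143)
|Γ| = 163/228 = 0.713
VSWR = (1 + |Γ|)/(1 − |Γ|) = 1.71/0.287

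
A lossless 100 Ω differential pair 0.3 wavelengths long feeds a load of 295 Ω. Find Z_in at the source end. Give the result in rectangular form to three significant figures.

βl = 2π × 0.3 = 108°
tan(βl) = tan(108°) = -3.08
Z_in = Z_0·(Z_L + jZ_0·tanβl)/(Z_0 + jZ_L·tanβl)
     = 100·(295 − j308)/(100 − j908)

Z_in ≈ 37 + j28.4 Ω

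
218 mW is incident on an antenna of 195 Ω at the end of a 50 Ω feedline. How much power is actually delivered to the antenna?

Γ = (195 − 50)/(195 + 50) = 0.592
|Γ|² = 0.35
P_refl = |Γ|²·P_inc = 76.4 mW, P_del = (1 − |Γ|²)·P_inc = 142 mW

P_delivered ≈ 142 mW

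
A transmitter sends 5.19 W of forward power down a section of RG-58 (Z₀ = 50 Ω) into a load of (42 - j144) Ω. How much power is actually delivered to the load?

P_delivered ≈ 1.49 W

|Γ| = |(-8 − j144)/(92 − j144)| = 0.844
|Γ|² = 0.712
P_refl = |Γ|²·P_inc = 3.7 W, P_del = (1 − |Γ|²)·P_inc = 1.49 W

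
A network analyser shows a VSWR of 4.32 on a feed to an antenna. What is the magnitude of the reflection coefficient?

|Γ| = (S − 1)/(S + 1) = (4.32 − 1)/(4.32 + 1) = 3.32/5.32

|Γ| ≈ 0.624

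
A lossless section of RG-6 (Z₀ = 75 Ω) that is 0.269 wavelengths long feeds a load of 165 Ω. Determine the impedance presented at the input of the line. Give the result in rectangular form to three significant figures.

βl = 2π × 0.269 = 96.8°
tan(βl) = tan(96.8°) = -8.34
Z_in = Z_0·(Z_L + jZ_0·tanβl)/(Z_0 + jZ_L·tanβl)
     = 75·(165 − j625)/(75 − j1380)

Z_in ≈ 34.5 + j7.12 Ω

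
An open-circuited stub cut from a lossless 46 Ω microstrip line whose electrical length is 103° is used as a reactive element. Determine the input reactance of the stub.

tan(βl) = -4.33
For an open-circuited stub, Z_in = −jZ_0·cot(βl) = −jZ_0/tan(βl)

X_in ≈ 10.6 Ω (inductive)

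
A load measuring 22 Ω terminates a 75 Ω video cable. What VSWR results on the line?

Γ = (22 − 75)/(22 + 75) = -0.546
VSWR = (1 + 0.546)/(1 − 0.546)

VSWR ≈ 3.41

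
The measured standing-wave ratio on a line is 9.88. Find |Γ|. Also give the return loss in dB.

|Γ| ≈ 0.816; return loss ≈ 1.76 dB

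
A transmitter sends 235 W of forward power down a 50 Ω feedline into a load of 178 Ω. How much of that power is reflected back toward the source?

Γ = (178 − 50)/(178 + 50) = 0.561
|Γ|² = 0.315
P_refl = |Γ|²·P_inc = 74.1 W, P_del = (1 − |Γ|²)·P_inc = 161 W

P_reflected ≈ 74.1 W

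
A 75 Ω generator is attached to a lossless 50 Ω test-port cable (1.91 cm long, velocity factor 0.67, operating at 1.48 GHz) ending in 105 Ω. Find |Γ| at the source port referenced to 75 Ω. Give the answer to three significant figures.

λ = v/f = 0.67·c / 1.48 GHz = 0.136 m
βl = 2π·l/λ = 2π × 0.141 = 50.6°
tan(βl) = 1.22
Z_in = Z_0·(Z_L + jZ_0·tanβl)/(Z_0 + jZ_L·tanβl) = 34.6 − j27.5 Ω
Γ_s = (Z_in − Z_s)/(Z_in + Z_s) = (-40.4 − j27.5)/(110 − j27.5), |Γ_s| = 0.433

|Γ| ≈ 0.433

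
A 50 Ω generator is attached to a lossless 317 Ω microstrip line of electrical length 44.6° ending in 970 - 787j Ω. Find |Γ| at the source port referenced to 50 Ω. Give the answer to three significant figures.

tan(βl) = 0.986
Z_in = Z_0·(Z_L + jZ_0·tanβl)/(Z_0 + jZ_L·tanβl) = 91.1 − j217 Ω
Γ_s = (Z_in − Z_s)/(Z_in + Z_s) = (41.1 − j217)/(141 − j217), |Γ_s| = 0.854

|Γ| ≈ 0.854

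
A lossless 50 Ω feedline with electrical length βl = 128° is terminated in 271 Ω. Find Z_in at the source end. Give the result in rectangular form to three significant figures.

tan(βl) = tan(128°) = -1.28
Z_in = Z_0·(Z_L + jZ_0·tanβl)/(Z_0 + jZ_L·tanβl)
     = 50·(271 − j64)/(50 − j347)

Z_in ≈ 14.6 + j37 Ω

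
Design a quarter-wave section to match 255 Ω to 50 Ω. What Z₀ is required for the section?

Z_qwt = √(Z_0·R_L) = √(50 × 255) = √12750

Z_qwt ≈ 113 Ω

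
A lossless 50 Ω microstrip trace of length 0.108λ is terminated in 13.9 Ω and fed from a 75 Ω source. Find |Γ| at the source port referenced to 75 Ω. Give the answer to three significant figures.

|Γ| ≈ 0.62

βl = 2π × 0.108 = 38.9°
tan(βl) = 0.806
Z_in = Z_0·(Z_L + jZ_0·tanβl)/(Z_0 + jZ_L·tanβl) = 21.8 + j35.4 Ω
Γ_s = (Z_in − Z_s)/(Z_in + Z_s) = (-53.2 + j35.4)/(96.8 + j35.4), |Γ_s| = 0.62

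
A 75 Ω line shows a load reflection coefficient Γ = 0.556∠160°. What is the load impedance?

Z_L = Z_0·(1 + Γ)/(1 − Γ) = 75·(0.478 + j0.19)/(1.52 − j0.19)

Z_L ≈ 22 + j12.1 Ω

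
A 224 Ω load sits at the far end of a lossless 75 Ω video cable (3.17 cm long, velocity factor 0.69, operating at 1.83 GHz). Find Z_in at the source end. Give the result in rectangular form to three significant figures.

λ = v/f = 0.69·c / 1.83 GHz = 0.113 m
βl = 2π·l/λ = 2π × 0.28 = 101°
tan(βl) = tan(101°) = -5.2
Z_in = Z_0·(Z_L + jZ_0·tanβl)/(Z_0 + jZ_L·tanβl)
     = 75·(224 − j390)/(75 − j1160)

Z_in ≈ 25.9 + j12.8 Ω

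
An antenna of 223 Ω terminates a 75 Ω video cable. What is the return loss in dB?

RL ≈ 6.08 dB

Γ = (223 − 75)/(223 + 75) = 0.497
RL = −20·log₁₀|Γ| = −20·log₁₀(0.497)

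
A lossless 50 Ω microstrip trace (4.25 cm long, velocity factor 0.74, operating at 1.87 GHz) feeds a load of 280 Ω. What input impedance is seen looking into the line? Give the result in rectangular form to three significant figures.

λ = v/f = 0.74·c / 1.87 GHz = 0.119 m
βl = 2π·l/λ = 2π × 0.358 = 129°
tan(βl) = tan(129°) = -1.24
Z_in = Z_0·(Z_L + jZ_0·tanβl)/(Z_0 + jZ_L·tanβl)
     = 50·(280 − j62)/(50 − j347)

Z_in ≈ 14.4 + j38.2 Ω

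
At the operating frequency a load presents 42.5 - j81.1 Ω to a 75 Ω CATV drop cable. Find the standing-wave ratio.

VSWR ≈ 4.15

Γ = (Z_L − Z_0)/(Z_L + Z_0) = (-32.5 − j81.1)/(117.5 − j81.1)
|Γ| = 87.4/143 = 0.612
VSWR = (1 + |Γ|)/(1 − |Γ|) = 1.61/0.388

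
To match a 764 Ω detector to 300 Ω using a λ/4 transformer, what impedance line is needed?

Z_qwt ≈ 479 Ω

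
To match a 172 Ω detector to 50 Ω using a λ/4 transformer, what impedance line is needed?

Z_qwt = √(Z_0·R_L) = √(50 × 172) = √8600

Z_qwt ≈ 92.7 Ω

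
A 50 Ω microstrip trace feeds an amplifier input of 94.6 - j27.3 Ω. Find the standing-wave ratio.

VSWR ≈ 2.1

Γ = (Z_L − Z_0)/(Z_L + Z_0) = (44.6 − j27.3)/(144.6 − j27.3)
|Γ| = 52.3/147 = 0.355
VSWR = (1 + |Γ|)/(1 − |Γ|) = 1.36/0.645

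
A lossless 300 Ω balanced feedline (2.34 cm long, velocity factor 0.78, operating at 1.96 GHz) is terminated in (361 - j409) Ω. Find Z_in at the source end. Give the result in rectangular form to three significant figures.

Z_in ≈ 92.4 + j25.9 Ω

λ = v/f = 0.78·c / 1.96 GHz = 0.119 m
βl = 2π·l/λ = 2π × 0.196 = 70.6°
tan(βl) = tan(70.6°) = 2.83
Z_in = Z_0·(Z_L + jZ_0·tanβl)/(Z_0 + jZ_L·tanβl)
     = 300·(361 + j441)/(1460 + j1020)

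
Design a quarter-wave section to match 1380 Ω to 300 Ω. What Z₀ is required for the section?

Z_qwt = √(Z_0·R_L) = √(300 × 1380) = √414000

Z_qwt ≈ 643 Ω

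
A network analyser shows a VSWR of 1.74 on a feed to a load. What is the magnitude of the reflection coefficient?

|Γ| = (S − 1)/(S + 1) = (1.74 − 1)/(1.74 + 1) = 0.74/2.74

|Γ| ≈ 0.27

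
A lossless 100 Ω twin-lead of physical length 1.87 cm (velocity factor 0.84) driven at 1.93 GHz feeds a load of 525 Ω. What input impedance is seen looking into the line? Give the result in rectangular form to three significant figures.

Z_in ≈ 30.4 − j74.8 Ω

λ = v/f = 0.84·c / 1.93 GHz = 0.131 m
βl = 2π·l/λ = 2π × 0.143 = 51.6°
tan(βl) = tan(51.6°) = 1.26
Z_in = Z_0·(Z_L + jZ_0·tanβl)/(Z_0 + jZ_L·tanβl)
     = 100·(525 + j126)/(100 + j661)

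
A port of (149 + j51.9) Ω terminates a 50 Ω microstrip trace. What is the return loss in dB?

Γ = (99 + j51.9)/(199 + j51.9), |Γ| = 0.544
RL = −20·log₁₀|Γ| = −20·log₁₀(0.544)

RL ≈ 5.3 dB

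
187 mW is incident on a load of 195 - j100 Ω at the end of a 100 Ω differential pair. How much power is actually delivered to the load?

P_delivered ≈ 150 mW

|Γ| = |(95 − j100)/(295 − j100)| = 0.443
|Γ|² = 0.196
P_refl = |Γ|²·P_inc = 36.7 mW, P_del = (1 − |Γ|²)·P_inc = 150 mW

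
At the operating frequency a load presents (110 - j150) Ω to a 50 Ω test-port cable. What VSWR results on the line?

Γ = (Z_L − Z_0)/(Z_L + Z_0) = (60 − j150)/(160 − j150)
|Γ| = 162/219 = 0.737
VSWR = (1 + |Γ|)/(1 − |Γ|) = 1.74/0.263

VSWR ≈ 6.59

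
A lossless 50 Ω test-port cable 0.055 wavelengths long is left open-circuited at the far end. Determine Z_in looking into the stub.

Z_in ≈ −j139 Ω

βl = 2π × 0.055 = 19.8°
tan(βl) = 0.36
For an open-circuited stub, Z_in = −jZ_0·cot(βl) = −jZ_0/tan(βl)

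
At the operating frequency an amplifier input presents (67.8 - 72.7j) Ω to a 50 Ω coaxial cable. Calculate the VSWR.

VSWR ≈ 3.35

Γ = (Z_L − Z_0)/(Z_L + Z_0) = (17.8 − j72.7)/(117.8 − j72.7)
|Γ| = 74.8/138 = 0.541
VSWR = (1 + |Γ|)/(1 − |Γ|) = 1.54/0.459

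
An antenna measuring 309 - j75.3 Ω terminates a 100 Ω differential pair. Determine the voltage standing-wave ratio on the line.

VSWR ≈ 3.29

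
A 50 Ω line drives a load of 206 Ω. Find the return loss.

RL ≈ 4.3 dB

Γ = (206 − 50)/(206 + 50) = 0.609
RL = −20·log₁₀|Γ| = −20·log₁₀(0.609)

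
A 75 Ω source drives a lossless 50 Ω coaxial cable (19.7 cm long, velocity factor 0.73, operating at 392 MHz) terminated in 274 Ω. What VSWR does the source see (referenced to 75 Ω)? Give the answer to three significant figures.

VSWR ≈ 6.6

λ = v/f = 0.73·c / 392 MHz = 0.559 m
βl = 2π·l/λ = 2π × 0.353 = 127°
tan(βl) = -1.33
Z_in = Z_0·(Z_L + jZ_0·tanβl)/(Z_0 + jZ_L·tanβl) = 14 + j35.7 Ω
Γ_s = (Z_in − Z_s)/(Z_in + Z_s) = (-61 + j35.7)/(89 + j35.7), |Γ_s| = 0.737
VSWR = (1 + |Γ_s|)/(1 − |Γ_s|)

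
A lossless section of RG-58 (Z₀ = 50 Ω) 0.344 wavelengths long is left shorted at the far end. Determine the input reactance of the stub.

βl = 2π × 0.344 = 124°
tan(βl) = -1.49
For a shorted stub, Z_in = jZ_0·tan(βl)

X_in ≈ -74.6 Ω (capacitive)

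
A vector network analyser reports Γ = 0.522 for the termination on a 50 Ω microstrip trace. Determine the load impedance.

Z_L = Z_0·(1 + Γ)/(1 − Γ) = 50·(1.52)/(0.478)

Z_L ≈ 159 Ω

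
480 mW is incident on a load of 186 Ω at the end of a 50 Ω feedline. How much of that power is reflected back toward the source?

P_reflected ≈ 159 mW

Γ = (186 − 50)/(186 + 50) = 0.576
|Γ|² = 0.332
P_refl = |Γ|²·P_inc = 159 mW, P_del = (1 − |Γ|²)·P_inc = 321 mW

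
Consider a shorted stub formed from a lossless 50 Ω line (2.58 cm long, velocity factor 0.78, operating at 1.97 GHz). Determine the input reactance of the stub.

λ = v/f = 0.78·c / 1.97 GHz = 0.119 m
βl = 2π·l/λ = 2π × 0.217 = 78.2°
tan(βl) = 4.78
For a shorted stub, Z_in = jZ_0·tan(βl)

X_in ≈ 239 Ω (inductive)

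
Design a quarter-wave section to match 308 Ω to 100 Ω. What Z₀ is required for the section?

Z_qwt = √(Z_0·R_L) = √(100 × 308) = √30800

Z_qwt ≈ 175 Ω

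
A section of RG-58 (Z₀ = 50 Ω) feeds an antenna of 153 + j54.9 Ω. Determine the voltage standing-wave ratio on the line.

VSWR ≈ 3.49

Γ = (Z_L − Z_0)/(Z_L + Z_0) = (103 + j54.9)/(203 + j54.9)
|Γ| = 117/210 = 0.555
VSWR = (1 + |Γ|)/(1 − |Γ|) = 1.56/0.445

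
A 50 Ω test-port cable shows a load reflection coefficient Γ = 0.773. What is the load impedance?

Z_L ≈ 391 Ω

Z_L = Z_0·(1 + Γ)/(1 − Γ) = 50·(1.77)/(0.227)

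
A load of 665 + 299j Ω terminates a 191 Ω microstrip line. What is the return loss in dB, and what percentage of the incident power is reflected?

Γ = (474 + j299)/(856 + j299), |Γ| = 0.618
RL = −20·log₁₀(0.618) = 4.18 dB
P_refl/P_inc = |Γ|² = 0.382

RL ≈ 4.18 dB; 38.2% of incident power reflected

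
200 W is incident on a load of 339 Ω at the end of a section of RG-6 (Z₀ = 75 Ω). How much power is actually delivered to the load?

P_delivered ≈ 119 W

Γ = (339 − 75)/(339 + 75) = 0.638
|Γ|² = 0.407
P_refl = |Γ|²·P_inc = 81.3 W, P_del = (1 − |Γ|²)·P_inc = 119 W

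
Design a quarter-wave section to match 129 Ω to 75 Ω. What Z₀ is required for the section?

Z_qwt = √(Z_0·R_L) = √(75 × 129) = √9675

Z_qwt ≈ 98.4 Ω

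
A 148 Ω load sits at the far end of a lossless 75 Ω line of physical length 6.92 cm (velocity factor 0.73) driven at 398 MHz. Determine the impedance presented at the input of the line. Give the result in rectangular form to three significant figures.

Z_in ≈ 60.1 − j44.1 Ω

λ = v/f = 0.73·c / 398 MHz = 0.55 m
βl = 2π·l/λ = 2π × 0.126 = 45.3°
tan(βl) = tan(45.3°) = 1.01
Z_in = Z_0·(Z_L + jZ_0·tanβl)/(Z_0 + jZ_L·tanβl)
     = 75·(148 + j75.7)/(75 + j149)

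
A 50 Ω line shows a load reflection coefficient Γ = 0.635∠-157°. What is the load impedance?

Z_L ≈ 11.6 − j9.65 Ω

Z_L = Z_0·(1 + Γ)/(1 − Γ) = 50·(0.415 − j0.248)/(1.58 + j0.248)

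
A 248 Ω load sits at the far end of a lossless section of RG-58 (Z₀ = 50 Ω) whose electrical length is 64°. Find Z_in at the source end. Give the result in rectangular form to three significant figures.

tan(βl) = tan(64°) = 2.05
Z_in = Z_0·(Z_L + jZ_0·tanβl)/(Z_0 + jZ_L·tanβl)
     = 50·(248 + j103)/(50 + j508)

Z_in ≈ 12.4 − j23.2 Ω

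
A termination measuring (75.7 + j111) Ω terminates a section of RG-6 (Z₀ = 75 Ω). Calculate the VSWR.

VSWR ≈ 3.91

Γ = (Z_L − Z_0)/(Z_L + Z_0) = (0.7 + j111)/(150.7 + j111)
|Γ| = 111/187 = 0.593
VSWR = (1 + |Γ|)/(1 − |Γ|) = 1.59/0.407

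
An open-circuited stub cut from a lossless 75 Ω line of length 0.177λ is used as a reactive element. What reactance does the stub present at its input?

βl = 2π × 0.177 = 63.7°
tan(βl) = 2.03
For an open-circuited stub, Z_in = −jZ_0·cot(βl) = −jZ_0/tan(βl)

X_in ≈ -37 Ω (capacitive)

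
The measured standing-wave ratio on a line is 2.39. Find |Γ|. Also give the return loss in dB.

|Γ| = (S − 1)/(S + 1) = (2.39 − 1)/(2.39 + 1) = 1.39/3.39
RL = −20·log₁₀|Γ| = −20·log₁₀(0.41)

|Γ| ≈ 0.41; return loss ≈ 7.74 dB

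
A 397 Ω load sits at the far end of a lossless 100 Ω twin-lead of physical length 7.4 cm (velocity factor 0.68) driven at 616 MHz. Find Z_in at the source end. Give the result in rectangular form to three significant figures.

λ = v/f = 0.68·c / 616 MHz = 0.331 m
βl = 2π·l/λ = 2π × 0.223 = 80.4°
tan(βl) = tan(80.4°) = 5.94
Z_in = Z_0·(Z_L + jZ_0·tanβl)/(Z_0 + jZ_L·tanβl)
     = 100·(397 + j594)/(100 + j2360)

Z_in ≈ 25.9 − j15.7 Ω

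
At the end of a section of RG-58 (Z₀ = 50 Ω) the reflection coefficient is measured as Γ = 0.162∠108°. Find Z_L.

Z_L ≈ 43.2 + j13.7 Ω

Z_L = Z_0·(1 + Γ)/(1 − Γ) = 50·(0.95 + j0.154)/(1.05 − j0.154)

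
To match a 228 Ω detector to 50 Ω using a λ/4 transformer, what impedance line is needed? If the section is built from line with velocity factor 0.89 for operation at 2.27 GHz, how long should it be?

Z_qwt ≈ 107 Ω; length ≈ 2.94 cm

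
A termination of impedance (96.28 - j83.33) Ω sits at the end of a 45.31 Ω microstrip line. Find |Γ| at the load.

|Γ| ≈ 0.595

Γ = (Z_L − Z_0)/(Z_L + Z_0) = (50.97 − j83.33)/(141.6 − j83.33)
|Γ| = 97.7/164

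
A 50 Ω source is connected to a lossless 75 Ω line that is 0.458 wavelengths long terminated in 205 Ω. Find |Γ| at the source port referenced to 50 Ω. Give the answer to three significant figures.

|Γ| ≈ 0.597

βl = 2π × 0.458 = 165°
tan(βl) = -0.27
Z_in = Z_0·(Z_L + jZ_0·tanβl)/(Z_0 + jZ_L·tanβl) = 142 + j84.9 Ω
Γ_s = (Z_in − Z_s)/(Z_in + Z_s) = (92.3 + j84.9)/(192 + j84.9), |Γ_s| = 0.597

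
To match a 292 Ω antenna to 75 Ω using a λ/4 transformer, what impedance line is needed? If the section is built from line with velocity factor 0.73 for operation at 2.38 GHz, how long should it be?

Z_qwt ≈ 148 Ω; length ≈ 2.3 cm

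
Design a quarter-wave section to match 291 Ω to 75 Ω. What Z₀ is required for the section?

Z_qwt = √(Z_0·R_L) = √(75 × 291) = √21820

Z_qwt ≈ 148 Ω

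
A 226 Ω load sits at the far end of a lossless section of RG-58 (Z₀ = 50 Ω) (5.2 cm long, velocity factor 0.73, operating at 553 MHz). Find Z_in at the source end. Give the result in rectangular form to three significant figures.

λ = v/f = 0.73·c / 553 MHz = 0.396 m
βl = 2π·l/λ = 2π × 0.131 = 47.3°
tan(βl) = tan(47.3°) = 1.08
Z_in = Z_0·(Z_L + jZ_0·tanβl)/(Z_0 + jZ_L·tanβl)
     = 50·(226 + j54.1)/(50 + j245)

Z_in ≈ 19.7 − j42.2 Ω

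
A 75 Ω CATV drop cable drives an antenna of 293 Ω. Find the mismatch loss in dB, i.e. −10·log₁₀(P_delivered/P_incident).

Γ = (293 − 75)/(293 + 75) = 0.592
|Γ|² = 0.351, so P_del/P_inc = 1 − |Γ|² = 0.649
ML = −10·log₁₀(1 − |Γ|²)

mismatch loss ≈ 1.88 dB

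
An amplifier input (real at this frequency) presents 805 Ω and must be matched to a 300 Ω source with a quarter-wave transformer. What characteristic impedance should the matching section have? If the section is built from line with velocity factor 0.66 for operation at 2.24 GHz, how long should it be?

Z_qwt ≈ 491 Ω; length ≈ 2.21 cm

Z_qwt = √(Z_0·R_L) = √(300 × 805) = √241500
λ = 0.66·c/f = 0.0884 m, so l = λ/4 = 0.0221 m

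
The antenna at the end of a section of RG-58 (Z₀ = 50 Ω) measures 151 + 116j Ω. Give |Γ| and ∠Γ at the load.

Γ = (Z_L − Z_0)/(Z_L + Z_0) = (101 + j116)/(201 + j116)
|Γ| = 154/232 = 0.663

Γ ≈ 0.663 ∠ 19°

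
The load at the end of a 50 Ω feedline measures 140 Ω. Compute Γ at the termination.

Γ = 0.474

Γ = (Z_L − Z_0)/(Z_L + Z_0) = (140 − 50)/(140 + 50) = 90/190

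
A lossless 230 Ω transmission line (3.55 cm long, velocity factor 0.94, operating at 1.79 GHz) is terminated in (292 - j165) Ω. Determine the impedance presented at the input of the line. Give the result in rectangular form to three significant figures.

λ = v/f = 0.94·c / 1.79 GHz = 0.158 m
βl = 2π·l/λ = 2π × 0.225 = 81.1°
tan(βl) = tan(81.1°) = 6.4
Z_in = Z_0·(Z_L + jZ_0·tanβl)/(Z_0 + jZ_L·tanβl)
     = 230·(292 + j1310)/(1290 + j1870)

Z_in ≈ 126 + j50.7 Ω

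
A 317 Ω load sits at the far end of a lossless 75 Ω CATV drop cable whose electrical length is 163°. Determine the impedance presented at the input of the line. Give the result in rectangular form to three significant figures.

Z_in ≈ 130 + j145 Ω

tan(βl) = tan(163°) = -0.306
Z_in = Z_0·(Z_L + jZ_0·tanβl)/(Z_0 + jZ_L·tanβl)
     = 75·(317 − j22.9)/(75 − j96.9)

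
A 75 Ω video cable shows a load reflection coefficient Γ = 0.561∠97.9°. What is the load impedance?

Z_L = Z_0·(1 + Γ)/(1 − Γ) = 75·(0.923 + j0.556)/(1.08 − j0.556)

Z_L ≈ 35 + j56.7 Ω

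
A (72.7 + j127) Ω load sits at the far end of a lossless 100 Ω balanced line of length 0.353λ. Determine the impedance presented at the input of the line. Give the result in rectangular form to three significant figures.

Z_in ≈ 24.7 + j6.86 Ω

βl = 2π × 0.353 = 127°
tan(βl) = tan(127°) = -1.32
Z_in = Z_0·(Z_L + jZ_0·tanβl)/(Z_0 + jZ_L·tanβl)
     = 100·(72.7 − j5.32)/(268 − j96.2)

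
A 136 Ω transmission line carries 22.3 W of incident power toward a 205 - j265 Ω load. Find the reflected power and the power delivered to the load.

P_reflected ≈ 8.97 W; P_delivered ≈ 13.3 W

|Γ| = |(69 − j265)/(341 − j265)| = 0.634
|Γ|² = 0.402
P_refl = |Γ|²·P_inc = 8.97 W, P_del = (1 − |Γ|²)·P_inc = 13.3 W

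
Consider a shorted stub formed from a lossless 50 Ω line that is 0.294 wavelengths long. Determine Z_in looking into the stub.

Z_in ≈ −j176 Ω

βl = 2π × 0.294 = 106°
tan(βl) = -3.52
For a shorted stub, Z_in = jZ_0·tan(βl)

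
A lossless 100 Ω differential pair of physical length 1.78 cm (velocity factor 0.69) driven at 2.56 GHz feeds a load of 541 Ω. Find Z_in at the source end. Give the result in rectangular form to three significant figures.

Z_in ≈ 19.1 − j18.3 Ω

λ = v/f = 0.69·c / 2.56 GHz = 0.0809 m
βl = 2π·l/λ = 2π × 0.22 = 79.2°
tan(βl) = tan(79.2°) = 5.27
Z_in = Z_0·(Z_L + jZ_0·tanβl)/(Z_0 + jZ_L·tanβl)
     = 100·(541 + j527)/(100 + j2850)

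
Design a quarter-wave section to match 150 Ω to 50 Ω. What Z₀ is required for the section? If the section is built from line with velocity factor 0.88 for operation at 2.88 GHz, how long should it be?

Z_qwt = √(Z_0·R_L) = √(50 × 150) = √7500
λ = 0.88·c/f = 0.0917 m, so l = λ/4 = 0.0229 m

Z_qwt ≈ 86.6 Ω; length ≈ 2.29 cm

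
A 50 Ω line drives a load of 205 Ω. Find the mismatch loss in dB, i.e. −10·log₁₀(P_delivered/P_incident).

Γ = (205 − 50)/(205 + 50) = 0.608
|Γ|² = 0.369, so P_del/P_inc = 1 − |Γ|² = 0.631
ML = −10·log₁₀(1 − |Γ|²)

mismatch loss ≈ 2 dB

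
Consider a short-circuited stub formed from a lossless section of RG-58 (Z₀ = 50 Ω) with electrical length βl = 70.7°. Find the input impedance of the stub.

tan(βl) = 2.86
For a short-circuited stub, Z_in = jZ_0·tan(βl)

Z_in ≈ +j143 Ω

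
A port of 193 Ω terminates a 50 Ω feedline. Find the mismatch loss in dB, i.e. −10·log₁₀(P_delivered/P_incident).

mismatch loss ≈ 1.85 dB

Γ = (193 − 50)/(193 + 50) = 0.588
|Γ|² = 0.346, so P_del/P_inc = 1 − |Γ|² = 0.654
ML = −10·log₁₀(1 − |Γ|²)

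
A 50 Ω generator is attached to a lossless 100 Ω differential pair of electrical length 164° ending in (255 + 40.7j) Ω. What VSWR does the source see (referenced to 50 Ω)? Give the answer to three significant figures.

VSWR ≈ 4.84

tan(βl) = -0.287
Z_in = Z_0·(Z_L + jZ_0·tanβl)/(Z_0 + jZ_L·tanβl) = 155 + j112 Ω
Γ_s = (Z_in − Z_s)/(Z_in + Z_s) = (105 + j112)/(205 + j112), |Γ_s| = 0.657
VSWR = (1 + |Γ_s|)/(1 − |Γ_s|)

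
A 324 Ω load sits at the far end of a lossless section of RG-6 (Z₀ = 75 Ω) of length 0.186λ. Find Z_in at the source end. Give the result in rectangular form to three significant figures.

βl = 2π × 0.186 = 67°
tan(βl) = tan(67°) = 2.35
Z_in = Z_0·(Z_L + jZ_0·tanβl)/(Z_0 + jZ_L·tanβl)
     = 75·(324 + j176)/(75 + j762)

Z_in ≈ 20.3 − j29.9 Ω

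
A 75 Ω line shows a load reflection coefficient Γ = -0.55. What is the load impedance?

Z_L = Z_0·(1 + Γ)/(1 − Γ) = 75·(0.45)/(1.55)

Z_L ≈ 21.8 Ω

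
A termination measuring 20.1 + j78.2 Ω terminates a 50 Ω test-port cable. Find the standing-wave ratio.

Γ = (Z_L − Z_0)/(Z_L + Z_0) = (-29.9 + j78.2)/(70.1 + j78.2)
|Γ| = 83.7/105 = 0.797
VSWR = (1 + |Γ|)/(1 − |Γ|) = 1.8/0.203

VSWR ≈ 8.86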